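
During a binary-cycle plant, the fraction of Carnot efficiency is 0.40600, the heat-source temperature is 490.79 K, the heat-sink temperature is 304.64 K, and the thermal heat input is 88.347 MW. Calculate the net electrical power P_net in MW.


Step 1: eta = (1 - Tc/Th)*f = (1 - 304.64/490.79)*0.406 = 0.1539903
Step 2: P_net = eta * Q_in = 0.1539903 * 88.347 = 13.605 MW
P_net = 13.605 MW


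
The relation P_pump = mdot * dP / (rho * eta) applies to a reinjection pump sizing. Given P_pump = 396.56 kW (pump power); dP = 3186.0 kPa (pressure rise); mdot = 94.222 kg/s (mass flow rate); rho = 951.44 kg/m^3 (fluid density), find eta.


eta = mdot * dP / (rho * P_pump)
eta = 94.222 * 3186.0 / (951.44 * 396.56)
eta = 0.79562


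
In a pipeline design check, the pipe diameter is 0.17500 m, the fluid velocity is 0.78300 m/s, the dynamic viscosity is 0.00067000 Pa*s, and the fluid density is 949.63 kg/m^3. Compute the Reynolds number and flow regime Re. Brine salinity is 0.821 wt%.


Step 1: Re = rho*vel*D/mu = 949.63*0.783*0.175/0.00067 = 1.9421e+05
Step 2: Re = 1.9421e+05 > 4000, so flow is turbulent.
Re = 1.9421e+05 (turbulent)


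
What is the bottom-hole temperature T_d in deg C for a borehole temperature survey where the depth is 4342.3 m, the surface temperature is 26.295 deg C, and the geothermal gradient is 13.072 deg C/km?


T_d = T_surf + grad * d / 1000
T_d = 26.295 + 13.072 * 4342.3 / 1000
T_d = 83.058 deg C


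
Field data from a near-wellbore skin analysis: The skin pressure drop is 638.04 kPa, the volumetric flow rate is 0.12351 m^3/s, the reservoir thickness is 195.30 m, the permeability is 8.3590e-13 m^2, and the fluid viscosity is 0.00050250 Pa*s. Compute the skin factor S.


S = dP_s * 1000 * 2*pi*k*hr / (q*mu)
S = 638.04 * 1000 * 2*pi*8.3590e-13*195.30 / (0.12351*0.00050250)
S = 10.545


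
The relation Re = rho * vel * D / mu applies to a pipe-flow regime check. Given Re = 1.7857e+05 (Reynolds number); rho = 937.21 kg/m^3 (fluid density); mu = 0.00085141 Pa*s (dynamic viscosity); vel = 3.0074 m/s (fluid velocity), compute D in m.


D = Re * mu / (rho * vel)
D = 1.7857e+05 * 0.00085141 / (937.21 * 3.0074)
D = 0.053941 m


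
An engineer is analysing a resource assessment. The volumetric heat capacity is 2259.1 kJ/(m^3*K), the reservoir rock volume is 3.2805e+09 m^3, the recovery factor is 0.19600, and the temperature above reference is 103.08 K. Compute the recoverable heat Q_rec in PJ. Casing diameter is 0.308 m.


Step 1: Q_s = Vr*rhoc*dT/1e12 = 3.2805e+09*2259.1*103.08/1e12 = 763.9236 PJ
Step 2: Q_rec = Q_s * RF = 763.9236 * 0.196 = 149.73 PJ
Q_rec = 149.73 PJ


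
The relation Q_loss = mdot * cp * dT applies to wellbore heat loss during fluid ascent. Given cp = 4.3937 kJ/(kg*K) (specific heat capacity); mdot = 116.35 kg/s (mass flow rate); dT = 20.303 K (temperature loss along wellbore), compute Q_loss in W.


Q_loss = mdot * cp * dT
Q_loss = 116.35 * 4.3937 * 20.303
Q_loss = 10379.04 kW
Convert: 10379.04 kW * 1000.0 = 1.0379e+07 W
Q_loss = 1.0379e+07 W


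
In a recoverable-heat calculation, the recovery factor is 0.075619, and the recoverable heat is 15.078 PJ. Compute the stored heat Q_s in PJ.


Q_s = Q_rec / RF
Q_s = 15.078 / 0.075619
Q_s = 199.39 PJ


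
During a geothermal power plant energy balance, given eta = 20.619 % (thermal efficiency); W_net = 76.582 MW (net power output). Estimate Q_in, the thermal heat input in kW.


Q_in = W_net / (eta / 100)
Q_in = 76.582 / (20.619 / 100)
Q_in = 371.4147 MW
Convert: 371.4147 MW * 1000.0 = 3.7141e+05 kW
Q_in = 3.7141e+05 kW


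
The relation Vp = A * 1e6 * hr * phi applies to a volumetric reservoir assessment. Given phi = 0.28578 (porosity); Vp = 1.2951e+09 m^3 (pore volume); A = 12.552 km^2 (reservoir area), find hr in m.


hr = Vp / (A * 1e6 * phi)
hr = 1.2951e+09 / (12.552 * 1e6 * 0.28578)
hr = 361.04 m


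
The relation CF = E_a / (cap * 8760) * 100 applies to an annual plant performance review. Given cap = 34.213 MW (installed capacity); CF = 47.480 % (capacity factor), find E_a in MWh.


E_a = CF / 100 * cap * 8760
E_a = 47.480 / 100 * 34.213 * 8760
E_a = 1.4230e+05 MWh


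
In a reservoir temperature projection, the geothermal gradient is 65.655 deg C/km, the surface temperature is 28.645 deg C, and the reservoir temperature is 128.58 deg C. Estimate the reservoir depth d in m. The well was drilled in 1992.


d = (T_res - T_surf) / grad * 1000
d = (128.58 - 28.645) / 65.655 * 1000
d = 1522.1 m


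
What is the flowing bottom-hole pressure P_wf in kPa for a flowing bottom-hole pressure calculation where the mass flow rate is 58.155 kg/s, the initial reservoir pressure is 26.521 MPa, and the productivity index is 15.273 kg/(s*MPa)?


P_wf = P_i - mdot / PI
P_wf = 26.521 - 58.155 / 15.273
P_wf = 22.71330 MPa
Convert: 22.71330 MPa * 1000.0 = 22713 kPa
P_wf = 22713 kPa


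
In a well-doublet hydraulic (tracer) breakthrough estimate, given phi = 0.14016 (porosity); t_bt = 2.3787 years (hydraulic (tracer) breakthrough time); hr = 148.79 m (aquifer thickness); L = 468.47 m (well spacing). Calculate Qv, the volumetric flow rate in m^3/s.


Qv = pi*hr*phi*L^2 / (3*t_bt*365.25*86400)
Qv = pi*148.79*0.14016*468.47^2 / (3*2.3787*365.25*86400)
Qv = 0.063848 m^3/s


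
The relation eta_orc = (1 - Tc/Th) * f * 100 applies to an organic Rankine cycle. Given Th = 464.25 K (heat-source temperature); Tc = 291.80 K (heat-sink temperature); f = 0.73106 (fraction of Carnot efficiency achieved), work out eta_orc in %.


eta_orc = (1 - Tc/Th) * f * 100
eta_orc = (1 - 291.80/464.25) * 0.73106 * 100
eta_orc = 27.156 %


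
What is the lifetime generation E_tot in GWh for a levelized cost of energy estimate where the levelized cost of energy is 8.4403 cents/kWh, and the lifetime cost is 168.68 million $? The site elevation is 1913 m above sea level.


E_tot = C_tot / LCOE * 100
E_tot = 168.68 / 8.4403 * 100
E_tot = 1998.5 GWh


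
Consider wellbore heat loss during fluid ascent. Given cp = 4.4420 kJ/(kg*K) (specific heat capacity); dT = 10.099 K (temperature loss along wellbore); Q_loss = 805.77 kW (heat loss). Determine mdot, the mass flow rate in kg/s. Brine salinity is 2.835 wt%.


mdot = Q_loss / (cp * dT)
mdot = 805.77 / (4.4420 * 10.099)
mdot = 17.962 kg/s


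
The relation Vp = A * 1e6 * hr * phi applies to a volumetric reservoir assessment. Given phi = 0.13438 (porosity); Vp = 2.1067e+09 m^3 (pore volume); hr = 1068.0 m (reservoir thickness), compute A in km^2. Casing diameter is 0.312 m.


A = Vp / (1e6 * hr * phi)
A = 2.1067e+09 / (1e6 * 1068.0 * 0.13438)
A = 14.679 km^2


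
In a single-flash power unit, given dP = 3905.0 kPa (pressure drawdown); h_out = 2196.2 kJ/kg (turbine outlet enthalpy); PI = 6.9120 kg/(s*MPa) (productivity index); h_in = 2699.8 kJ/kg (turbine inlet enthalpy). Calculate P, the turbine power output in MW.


Step 1: mdot = PI * dP / 1000 = 6.912 * 3905.0 / 1000 = 26.99136 kg/s
Step 2: P = mdot*(h_in - h_out)/1000 = 26.99136*(2699.8 - 2196.2)/1000 = 13.593 MW
P = 13.593 MW


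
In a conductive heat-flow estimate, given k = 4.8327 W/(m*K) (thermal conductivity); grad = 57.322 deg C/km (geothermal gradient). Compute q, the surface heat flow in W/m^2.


q = k * grad / 1000
q = 4.8327 * 57.322 / 1000
q = 0.27702 W/m^2


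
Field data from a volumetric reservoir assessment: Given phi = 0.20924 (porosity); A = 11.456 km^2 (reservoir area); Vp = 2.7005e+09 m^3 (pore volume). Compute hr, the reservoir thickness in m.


hr = Vp / (A * 1e6 * phi)
hr = 2.7005e+09 / (11.456 * 1e6 * 0.20924)
hr = 1126.6 m


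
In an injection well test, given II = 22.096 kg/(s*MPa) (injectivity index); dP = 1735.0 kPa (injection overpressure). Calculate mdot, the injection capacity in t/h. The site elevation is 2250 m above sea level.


mdot = II * dP / 1000
mdot = 22.096 * 1735.0 / 1000
mdot = 38.33656 kg/s
Convert: 38.33656 kg/s * 3.6 = 138.01 t/h
mdot = 138.01 t/h


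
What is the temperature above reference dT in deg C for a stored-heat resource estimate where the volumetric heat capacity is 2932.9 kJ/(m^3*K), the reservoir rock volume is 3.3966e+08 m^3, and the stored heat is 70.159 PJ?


dT = Q_s * 1e12 / (Vr * rhoc)
dT = 70.159 * 1e12 / (3.3966e+08 * 2932.9)
dT = 70.42741 K
Convert (temperature difference, 1 K = 1 deg C): 70.42741 K = 70.42741 deg C
dT = 70.427 deg C


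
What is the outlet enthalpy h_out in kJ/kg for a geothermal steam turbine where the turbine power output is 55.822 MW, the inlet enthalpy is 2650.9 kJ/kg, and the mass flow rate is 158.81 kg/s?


h_out = h_in - P * 1000 / mdot
h_out = 2650.9 - 55.822 * 1000 / 158.81
h_out = 2299.4 kJ/kg


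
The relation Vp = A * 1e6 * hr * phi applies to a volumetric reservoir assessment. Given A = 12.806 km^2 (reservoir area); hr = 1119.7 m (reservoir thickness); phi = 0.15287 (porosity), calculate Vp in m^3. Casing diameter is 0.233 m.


Vp = A * 1e6 * hr * phi
Vp = 12.806 * 1e6 * 1119.7 * 0.15287
Vp = 2.1920e+09 m^3


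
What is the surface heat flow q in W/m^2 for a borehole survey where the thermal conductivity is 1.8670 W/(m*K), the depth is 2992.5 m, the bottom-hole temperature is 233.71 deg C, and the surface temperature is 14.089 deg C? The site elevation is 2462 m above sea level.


Step 1: grad = (T_d - T_surf)/d * 1000 = (233.71 - 14.089)/2992.5 * 1000 = 73.39048 deg C/km
Step 2: q = k * grad / 1000 = 1.867 * 73.39048 / 1000 = 0.13702 W/m^2
q = 0.13702 W/m^2


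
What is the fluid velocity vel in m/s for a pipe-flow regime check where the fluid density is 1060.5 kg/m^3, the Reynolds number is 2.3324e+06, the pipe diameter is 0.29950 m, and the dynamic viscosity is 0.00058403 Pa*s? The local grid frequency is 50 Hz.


vel = Re * mu / (rho * D)
vel = 2.3324e+06 * 0.00058403 / (1060.5 * 0.29950)
vel = 4.2887 m/s


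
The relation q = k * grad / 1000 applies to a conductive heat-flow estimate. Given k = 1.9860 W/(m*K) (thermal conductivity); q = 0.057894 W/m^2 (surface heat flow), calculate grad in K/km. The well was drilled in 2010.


grad = q * 1000 / k
grad = 0.057894 * 1000 / 1.9860
grad = 29.15106 deg C/km
Convert: 29.15106 deg C/km * 1.0 = 29.151 K/km
grad = 29.151 K/km


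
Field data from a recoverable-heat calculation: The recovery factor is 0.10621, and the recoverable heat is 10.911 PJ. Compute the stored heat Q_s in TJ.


Q_s = Q_rec / RF
Q_s = 10.911 / 0.10621
Q_s = 102.7304 PJ
Convert: 102.7304 PJ * 1000.0 = 1.0273e+05 TJ
Q_s = 1.0273e+05 TJ


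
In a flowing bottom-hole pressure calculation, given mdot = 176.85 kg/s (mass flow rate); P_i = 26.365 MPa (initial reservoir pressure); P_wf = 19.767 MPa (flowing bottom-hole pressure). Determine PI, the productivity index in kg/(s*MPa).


PI = mdot / (P_i - P_wf)
PI = 176.85 / (26.365 - 19.767)
PI = 26.804 kg/(s*MPa)


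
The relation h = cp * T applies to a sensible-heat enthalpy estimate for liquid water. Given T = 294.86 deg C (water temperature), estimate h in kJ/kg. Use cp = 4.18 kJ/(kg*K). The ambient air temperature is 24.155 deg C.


h = cp * T
h = 4.18 * 294.86
h = 1232.5 kJ/kg


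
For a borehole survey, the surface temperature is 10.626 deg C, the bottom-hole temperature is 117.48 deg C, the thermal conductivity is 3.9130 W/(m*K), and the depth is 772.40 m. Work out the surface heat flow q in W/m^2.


Step 1: grad = (T_d - T_surf)/d * 1000 = (117.48 - 10.626)/772.4 * 1000 = 138.3402 deg C/km
Step 2: q = k * grad / 1000 = 3.913 * 138.3402 / 1000 = 0.54133 W/m^2
q = 0.54133 W/m^2


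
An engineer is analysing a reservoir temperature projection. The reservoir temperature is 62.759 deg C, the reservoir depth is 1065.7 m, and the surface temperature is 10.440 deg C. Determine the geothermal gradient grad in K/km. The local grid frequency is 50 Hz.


grad = (T_res - T_surf) / d * 1000
grad = (62.759 - 10.440) / 1065.7 * 1000
grad = 49.09355 deg C/km
Convert: 49.09355 deg C/km * 1.0 = 49.094 K/km
grad = 49.094 K/km


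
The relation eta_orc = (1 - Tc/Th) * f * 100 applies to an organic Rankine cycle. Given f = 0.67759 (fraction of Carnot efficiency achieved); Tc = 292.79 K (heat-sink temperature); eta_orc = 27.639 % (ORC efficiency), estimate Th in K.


Th = Tc / (1 - (eta_orc/100)/f)
Th = 292.79 / (1 - (27.639/100)/0.67759)
Th = 494.50 K


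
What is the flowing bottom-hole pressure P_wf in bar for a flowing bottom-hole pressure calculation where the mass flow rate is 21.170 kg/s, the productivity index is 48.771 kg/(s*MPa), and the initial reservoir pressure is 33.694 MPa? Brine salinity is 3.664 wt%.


P_wf = P_i - mdot / PI
P_wf = 33.694 - 21.170 / 48.771
P_wf = 33.25993 MPa
Convert: 33.25993 MPa * 10.0 = 332.60 bar
P_wf = 332.60 bar


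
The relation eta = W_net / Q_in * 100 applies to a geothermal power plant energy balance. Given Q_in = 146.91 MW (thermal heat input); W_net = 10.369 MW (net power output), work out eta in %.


eta = W_net / Q_in * 100
eta = 10.369 / 146.91 * 100
eta = 7.0581 %


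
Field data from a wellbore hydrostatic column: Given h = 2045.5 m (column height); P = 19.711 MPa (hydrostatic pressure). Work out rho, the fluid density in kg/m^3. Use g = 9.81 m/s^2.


rho = P * 1e6 / (g * h)
rho = 19.711 * 1e6 / (9.81 * 2045.5)
rho = 982.29 kg/m^3


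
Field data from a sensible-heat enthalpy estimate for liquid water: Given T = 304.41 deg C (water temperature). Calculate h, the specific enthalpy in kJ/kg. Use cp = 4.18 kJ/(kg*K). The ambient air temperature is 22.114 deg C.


h = cp * T
h = 4.18 * 304.41
h = 1272.4 kJ/kg


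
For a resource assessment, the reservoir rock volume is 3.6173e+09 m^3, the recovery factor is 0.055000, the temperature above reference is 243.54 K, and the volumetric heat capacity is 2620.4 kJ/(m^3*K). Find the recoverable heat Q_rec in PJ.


Step 1: Q_s = Vr*rhoc*dT/1e12 = 3.6173e+09*2620.4*243.54/1e12 = 2308.460 PJ
Step 2: Q_rec = Q_s * RF = 2308.460 * 0.055 = 126.97 PJ
Q_rec = 126.97 PJ


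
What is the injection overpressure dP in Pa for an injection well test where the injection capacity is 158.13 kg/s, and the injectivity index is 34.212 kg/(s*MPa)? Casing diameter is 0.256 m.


dP = mdot * 1000 / II
dP = 158.13 * 1000 / 34.212
dP = 4622.062 kPa
Convert: 4622.062 kPa * 1000.0 = 4.6221e+06 Pa
dP = 4.6221e+06 Pa


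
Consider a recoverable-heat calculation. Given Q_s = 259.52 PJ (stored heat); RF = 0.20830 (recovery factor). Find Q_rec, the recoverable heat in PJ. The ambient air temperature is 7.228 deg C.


Q_rec = Q_s * RF
Q_rec = 259.52 * 0.20830
Q_rec = 54.058 PJ


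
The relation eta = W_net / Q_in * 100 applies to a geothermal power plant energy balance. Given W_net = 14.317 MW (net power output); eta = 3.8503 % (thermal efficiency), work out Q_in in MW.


Q_in = W_net / (eta / 100)
Q_in = 14.317 / (3.8503 / 100)
Q_in = 371.84 MW


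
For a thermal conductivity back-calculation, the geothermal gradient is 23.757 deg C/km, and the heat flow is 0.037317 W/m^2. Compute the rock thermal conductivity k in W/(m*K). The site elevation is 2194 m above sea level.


k = q / (grad / 1000)
k = 0.037317 / (23.757 / 1000)
k = 1.5708 W/(m*K)


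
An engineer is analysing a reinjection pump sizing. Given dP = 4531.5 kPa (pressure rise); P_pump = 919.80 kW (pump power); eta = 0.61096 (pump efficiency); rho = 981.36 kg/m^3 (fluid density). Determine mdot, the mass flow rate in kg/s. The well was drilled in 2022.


mdot = P_pump * rho * eta / dP
mdot = 919.80 * 981.36 * 0.61096 / 4531.5
mdot = 121.70 kg/s


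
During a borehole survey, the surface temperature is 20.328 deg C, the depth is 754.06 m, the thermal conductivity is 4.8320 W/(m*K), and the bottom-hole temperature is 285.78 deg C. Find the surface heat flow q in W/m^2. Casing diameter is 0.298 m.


Step 1: grad = (T_d - T_surf)/d * 1000 = (285.78 - 20.328)/754.06 * 1000 = 352.0303 deg C/km
Step 2: q = k * grad / 1000 = 4.832 * 352.0303 / 1000 = 1.7010 W/m^2
q = 1.7010 W/m^2


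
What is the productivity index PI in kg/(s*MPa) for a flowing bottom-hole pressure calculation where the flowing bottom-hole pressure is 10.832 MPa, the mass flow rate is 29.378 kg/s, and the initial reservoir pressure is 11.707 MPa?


PI = mdot / (P_i - P_wf)
PI = 29.378 / (11.707 - 10.832)
PI = 33.575 kg/(s*MPa)


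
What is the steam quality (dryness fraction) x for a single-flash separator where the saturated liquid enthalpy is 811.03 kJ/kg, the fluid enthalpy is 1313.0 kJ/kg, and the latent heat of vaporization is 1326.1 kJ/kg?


x = (h - hf) / hfg
x = (1313.0 - 811.03) / 1326.1
x = 0.37853


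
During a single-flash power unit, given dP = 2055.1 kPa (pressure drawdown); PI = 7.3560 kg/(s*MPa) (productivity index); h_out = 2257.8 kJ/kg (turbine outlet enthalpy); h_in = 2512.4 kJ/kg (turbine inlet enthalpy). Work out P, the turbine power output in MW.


Step 1: mdot = PI * dP / 1000 = 7.356 * 2055.1 / 1000 = 15.11732 kg/s
Step 2: P = mdot*(h_in - h_out)/1000 = 15.11732*(2512.4 - 2257.8)/1000 = 3.8489 MW
P = 3.8489 MW


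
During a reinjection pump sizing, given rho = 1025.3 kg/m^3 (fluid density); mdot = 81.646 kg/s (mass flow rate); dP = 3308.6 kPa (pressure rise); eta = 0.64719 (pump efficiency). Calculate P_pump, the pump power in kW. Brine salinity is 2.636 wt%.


P_pump = mdot * dP / (rho * eta)
P_pump = 81.646 * 3308.6 / (1025.3 * 0.64719)
P_pump = 407.10 kW


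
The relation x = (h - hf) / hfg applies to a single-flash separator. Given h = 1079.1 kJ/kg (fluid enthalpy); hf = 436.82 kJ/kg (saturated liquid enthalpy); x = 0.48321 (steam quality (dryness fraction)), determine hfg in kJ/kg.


hfg = (h - hf) / x
hfg = (1079.1 - 436.82) / 0.48321
hfg = 1329.2 kJ/kg


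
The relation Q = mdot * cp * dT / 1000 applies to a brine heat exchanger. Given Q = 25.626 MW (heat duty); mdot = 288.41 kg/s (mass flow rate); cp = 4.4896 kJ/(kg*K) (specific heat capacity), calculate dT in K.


dT = Q * 1000 / (mdot * cp)
dT = 25.626 * 1000 / (288.41 * 4.4896)
dT = 19.791 K


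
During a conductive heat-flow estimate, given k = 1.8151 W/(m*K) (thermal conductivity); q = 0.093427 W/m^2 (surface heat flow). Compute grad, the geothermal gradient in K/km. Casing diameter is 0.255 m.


grad = q * 1000 / k
grad = 0.093427 * 1000 / 1.8151
grad = 51.47210 deg C/km
Convert: 51.47210 deg C/km * 1.0 = 51.472 K/km
grad = 51.472 K/km


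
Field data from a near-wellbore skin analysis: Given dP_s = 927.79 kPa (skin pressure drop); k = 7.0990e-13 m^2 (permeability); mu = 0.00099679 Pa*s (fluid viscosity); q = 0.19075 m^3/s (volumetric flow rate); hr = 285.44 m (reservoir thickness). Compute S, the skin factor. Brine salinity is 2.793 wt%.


S = dP_s * 1000 * 2*pi*k*hr / (q*mu)
S = 927.79 * 1000 * 2*pi*7.0990e-13*285.44 / (0.19075*0.00099679)
S = 6.2126


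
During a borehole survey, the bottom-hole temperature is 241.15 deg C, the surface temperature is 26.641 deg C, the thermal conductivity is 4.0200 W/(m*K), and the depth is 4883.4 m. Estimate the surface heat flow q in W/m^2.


Step 1: grad = (T_d - T_surf)/d * 1000 = (241.15 - 26.641)/4883.4 * 1000 = 43.92616 deg C/km
Step 2: q = k * grad / 1000 = 4.02 * 43.92616 / 1000 = 0.17658 W/m^2
q = 0.17658 W/m^2


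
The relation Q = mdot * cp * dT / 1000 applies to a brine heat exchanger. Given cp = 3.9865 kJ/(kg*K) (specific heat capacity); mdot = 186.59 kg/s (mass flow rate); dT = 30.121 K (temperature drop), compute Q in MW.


Q = mdot * cp * dT / 1000
Q = 186.59 * 3.9865 * 30.121 / 1000
Q = 22.405 MW


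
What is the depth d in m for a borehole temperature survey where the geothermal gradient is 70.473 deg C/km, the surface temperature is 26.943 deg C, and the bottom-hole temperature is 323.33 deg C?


d = (T_d - T_surf) / grad * 1000
d = (323.33 - 26.943) / 70.473 * 1000
d = 4205.7 m


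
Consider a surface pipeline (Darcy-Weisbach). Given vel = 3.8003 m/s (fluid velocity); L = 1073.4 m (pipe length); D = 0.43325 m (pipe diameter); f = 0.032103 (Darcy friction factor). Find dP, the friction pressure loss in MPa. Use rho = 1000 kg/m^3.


dP = f * (L/D) * (rho*vel^2/2) / 1000
dP = 0.032103 * (1073.4/0.43325) * (1000*3.8003^2/2) / 1000
dP = 574.3471 kPa
Convert: 574.3471 kPa * 0.001 = 0.57435 MPa
dP = 0.57435 MPa


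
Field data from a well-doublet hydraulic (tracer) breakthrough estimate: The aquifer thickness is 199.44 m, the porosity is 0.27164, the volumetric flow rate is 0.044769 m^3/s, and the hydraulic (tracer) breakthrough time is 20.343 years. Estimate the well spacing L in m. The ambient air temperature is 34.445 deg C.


L = sqrt(t_bt*365.25*86400*3*Qv / (pi*hr*phi))
L = sqrt(20.343*365.25*86400*3*0.044769 / (pi*199.44*0.27164))
L = 711.76 m


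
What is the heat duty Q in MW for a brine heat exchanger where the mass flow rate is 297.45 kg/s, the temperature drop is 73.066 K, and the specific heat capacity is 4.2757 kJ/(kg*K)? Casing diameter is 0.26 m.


Q = mdot * cp * dT / 1000
Q = 297.45 * 4.2757 * 73.066 / 1000
Q = 92.926 MW


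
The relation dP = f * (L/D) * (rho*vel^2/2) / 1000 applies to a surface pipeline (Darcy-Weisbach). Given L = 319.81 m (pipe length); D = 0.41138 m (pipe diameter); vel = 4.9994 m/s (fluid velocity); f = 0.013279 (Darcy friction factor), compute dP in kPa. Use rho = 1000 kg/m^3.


dP = f * (L/D) * (rho*vel^2/2) / 1000
dP = 0.013279 * (319.81/0.41138) * (1000*4.9994^2/2) / 1000
dP = 129.01 kPa


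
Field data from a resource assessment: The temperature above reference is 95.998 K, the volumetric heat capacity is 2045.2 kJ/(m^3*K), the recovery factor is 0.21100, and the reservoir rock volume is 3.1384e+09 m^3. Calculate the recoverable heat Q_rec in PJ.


Step 1: Q_s = Vr*rhoc*dT/1e12 = 3.1384e+09*2045.2*95.998/1e12 = 616.1781 PJ
Step 2: Q_rec = Q_s * RF = 616.1781 * 0.211 = 130.01 PJ
Q_rec = 130.01 PJ


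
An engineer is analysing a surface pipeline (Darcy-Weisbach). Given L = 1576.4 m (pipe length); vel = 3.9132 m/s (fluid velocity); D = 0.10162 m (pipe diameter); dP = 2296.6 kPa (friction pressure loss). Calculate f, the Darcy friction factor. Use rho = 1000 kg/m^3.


f = dP*1000 / ((L/D)*(rho*vel^2/2))
f = 2296.6*1000 / ((1576.4/0.10162)*(1000*3.9132^2/2))
f = 0.019336


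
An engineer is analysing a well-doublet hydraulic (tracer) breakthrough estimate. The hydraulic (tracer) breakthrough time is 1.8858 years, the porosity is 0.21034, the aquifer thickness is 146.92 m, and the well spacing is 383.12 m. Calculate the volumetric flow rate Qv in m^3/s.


Qv = pi*hr*phi*L^2 / (3*t_bt*365.25*86400)
Qv = pi*146.92*0.21034*383.12^2 / (3*1.8858*365.25*86400)
Qv = 0.079818 m^3/s


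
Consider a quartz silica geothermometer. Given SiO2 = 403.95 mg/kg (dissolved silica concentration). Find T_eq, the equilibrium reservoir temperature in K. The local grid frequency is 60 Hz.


T_eq = 1309 / (5.19 - log10(SiO2)) - 273.15
T_eq = 1309 / (5.19 - log10(403.95)) - 273.15
T_eq = 233.4932 deg C
Convert to K: 233.4932 + 273.15 = 506.64 K
T_eq = 506.64 K


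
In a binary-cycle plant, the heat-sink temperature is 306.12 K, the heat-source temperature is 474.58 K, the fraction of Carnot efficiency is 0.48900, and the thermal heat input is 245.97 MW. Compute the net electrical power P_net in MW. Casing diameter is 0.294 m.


Step 1: eta = (1 - Tc/Th)*f = (1 - 306.12/474.58)*0.489 = 0.1735786
Step 2: P_net = eta * Q_in = 0.1735786 * 245.97 = 42.695 MW
P_net = 42.695 MW


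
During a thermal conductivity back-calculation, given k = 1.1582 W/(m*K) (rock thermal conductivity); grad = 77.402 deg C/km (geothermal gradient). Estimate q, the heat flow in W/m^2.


q = k * grad / 1000
q = 1.1582 * 77.402 / 1000
q = 0.089647 W/m^2


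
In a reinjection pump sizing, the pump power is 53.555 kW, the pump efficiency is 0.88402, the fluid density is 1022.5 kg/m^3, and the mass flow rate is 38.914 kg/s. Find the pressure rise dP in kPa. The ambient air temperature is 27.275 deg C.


dP = P_pump * rho * eta / mdot
dP = 53.555 * 1022.5 * 0.88402 / 38.914
dP = 1244.0 kPa


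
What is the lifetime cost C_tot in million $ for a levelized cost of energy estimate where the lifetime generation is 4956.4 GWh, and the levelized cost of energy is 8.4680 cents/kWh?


C_tot = LCOE / 100 * E_tot
C_tot = 8.4680 / 100 * 4956.4
C_tot = 419.71 million $


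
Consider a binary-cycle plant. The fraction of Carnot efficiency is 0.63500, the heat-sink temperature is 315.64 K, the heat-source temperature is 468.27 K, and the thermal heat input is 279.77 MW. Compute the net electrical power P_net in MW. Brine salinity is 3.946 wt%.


Step 1: eta = (1 - Tc/Th)*f = (1 - 315.64/468.27)*0.635 = 0.2069747
Step 2: P_net = eta * Q_in = 0.2069747 * 279.77 = 57.905 MW
P_net = 57.905 MW


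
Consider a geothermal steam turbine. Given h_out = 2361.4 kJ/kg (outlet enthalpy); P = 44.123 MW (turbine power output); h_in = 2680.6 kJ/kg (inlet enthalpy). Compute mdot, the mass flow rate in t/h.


mdot = P * 1000 / (h_in - h_out)
mdot = 44.123 * 1000 / (2680.6 - 2361.4)
mdot = 138.2299 kg/s
Convert: 138.2299 kg/s * 3.6 = 497.63 t/h
mdot = 497.63 t/h


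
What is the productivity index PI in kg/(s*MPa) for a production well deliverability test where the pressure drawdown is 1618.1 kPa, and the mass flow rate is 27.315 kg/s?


PI = mdot * 1000 / dP
PI = 27.315 * 1000 / 1618.1
PI = 16.881 kg/(s*MPa)


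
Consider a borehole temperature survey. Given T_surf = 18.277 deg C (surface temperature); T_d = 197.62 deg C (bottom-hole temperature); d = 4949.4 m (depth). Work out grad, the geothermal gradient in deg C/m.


grad = (T_d - T_surf) / d * 1000
grad = (197.62 - 18.277) / 4949.4 * 1000
grad = 36.23530 deg C/km
Convert: 36.23530 deg C/km * 0.001 = 0.036235 deg C/m
grad = 0.036235 deg C/m


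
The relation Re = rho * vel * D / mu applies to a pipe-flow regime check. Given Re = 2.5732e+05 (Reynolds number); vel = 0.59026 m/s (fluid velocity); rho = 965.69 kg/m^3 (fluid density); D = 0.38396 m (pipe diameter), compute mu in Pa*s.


mu = rho * vel * D / Re
mu = 965.69 * 0.59026 * 0.38396 / 2.5732e+05
mu = 0.00085054 Pa*s


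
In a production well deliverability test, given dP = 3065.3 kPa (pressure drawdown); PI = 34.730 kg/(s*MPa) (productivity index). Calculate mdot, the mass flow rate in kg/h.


mdot = PI * dP / 1000
mdot = 34.730 * 3065.3 / 1000
mdot = 106.4579 kg/s
Convert: 106.4579 kg/s * 3600.0 = 3.8325e+05 kg/h
mdot = 3.8325e+05 kg/h


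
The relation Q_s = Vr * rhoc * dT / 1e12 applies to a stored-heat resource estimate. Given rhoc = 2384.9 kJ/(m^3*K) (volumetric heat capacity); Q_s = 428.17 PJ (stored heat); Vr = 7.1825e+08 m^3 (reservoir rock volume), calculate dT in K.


dT = Q_s * 1e12 / (Vr * rhoc)
dT = 428.17 * 1e12 / (7.1825e+08 * 2384.9)
dT = 249.96 K


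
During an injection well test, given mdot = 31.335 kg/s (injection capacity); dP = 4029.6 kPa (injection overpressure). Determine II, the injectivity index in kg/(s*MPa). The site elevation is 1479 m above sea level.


II = mdot * 1000 / dP
II = 31.335 * 1000 / 4029.6
II = 7.7762 kg/(s*MPa)


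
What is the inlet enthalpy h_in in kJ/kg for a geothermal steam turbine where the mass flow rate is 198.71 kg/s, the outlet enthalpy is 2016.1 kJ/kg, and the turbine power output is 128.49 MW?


h_in = h_out + P * 1000 / mdot
h_in = 2016.1 + 128.49 * 1000 / 198.71
h_in = 2662.7 kJ/kg


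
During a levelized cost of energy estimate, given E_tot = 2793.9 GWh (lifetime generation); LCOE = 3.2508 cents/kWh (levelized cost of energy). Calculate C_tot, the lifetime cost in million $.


C_tot = LCOE / 100 * E_tot
C_tot = 3.2508 / 100 * 2793.9
C_tot = 90.824 million $


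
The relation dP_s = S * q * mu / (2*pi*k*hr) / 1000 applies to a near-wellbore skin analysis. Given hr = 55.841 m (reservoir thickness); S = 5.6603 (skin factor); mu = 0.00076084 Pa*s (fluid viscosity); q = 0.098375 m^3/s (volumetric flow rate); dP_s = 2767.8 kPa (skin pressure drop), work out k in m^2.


k = S*q*mu / (2*pi*dP_s*1000*hr)
k = 5.6603*0.098375*0.00076084 / (2*pi*2767.8*1000*55.841)
k = 4.3626e-13 m^2


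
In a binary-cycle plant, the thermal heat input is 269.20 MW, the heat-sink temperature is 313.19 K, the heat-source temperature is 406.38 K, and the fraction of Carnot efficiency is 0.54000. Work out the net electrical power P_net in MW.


Step 1: eta = (1 - Tc/Th)*f = (1 - 313.19/406.38)*0.54 = 0.1238314
Step 2: P_net = eta * Q_in = 0.1238314 * 269.2 = 33.335 MW
P_net = 33.335 MW


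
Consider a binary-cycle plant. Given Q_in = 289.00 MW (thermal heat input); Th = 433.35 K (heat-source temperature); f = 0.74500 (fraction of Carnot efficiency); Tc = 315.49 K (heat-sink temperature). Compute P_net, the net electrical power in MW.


Step 1: eta = (1 - Tc/Th)*f = (1 - 315.49/433.35)*0.745 = 0.2026207
Step 2: P_net = eta * Q_in = 0.2026207 * 289.0 = 58.557 MW
P_net = 58.557 MW


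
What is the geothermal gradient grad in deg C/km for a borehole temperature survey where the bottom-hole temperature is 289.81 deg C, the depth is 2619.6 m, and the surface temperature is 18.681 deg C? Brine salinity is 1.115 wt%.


grad = (T_d - T_surf) / d * 1000
grad = (289.81 - 18.681) / 2619.6 * 1000
grad = 103.50 deg C/km


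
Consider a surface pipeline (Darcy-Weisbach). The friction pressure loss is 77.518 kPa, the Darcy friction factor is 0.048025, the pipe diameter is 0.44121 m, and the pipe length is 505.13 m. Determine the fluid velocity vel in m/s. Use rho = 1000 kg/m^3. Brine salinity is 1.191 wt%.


vel = sqrt(dP*1000*2*D / (f*L*rho))
vel = sqrt(77.518*1000*2*0.44121 / (0.048025*505.13*1000))
vel = 1.6792 m/s


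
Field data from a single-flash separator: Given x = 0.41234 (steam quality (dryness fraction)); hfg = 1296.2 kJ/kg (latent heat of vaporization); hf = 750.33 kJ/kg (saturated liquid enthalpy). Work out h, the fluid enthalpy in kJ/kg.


h = hf + x * hfg
h = 750.33 + 0.41234 * 1296.2
h = 1284.8 kJ/kg


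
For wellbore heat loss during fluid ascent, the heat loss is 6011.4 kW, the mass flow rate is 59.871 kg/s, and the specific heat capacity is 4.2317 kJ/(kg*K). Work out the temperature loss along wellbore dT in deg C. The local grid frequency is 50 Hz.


dT = Q_loss / (mdot * cp)
dT = 6011.4 / (59.871 * 4.2317)
dT = 23.72708 K
Convert (temperature difference, 1 K = 1 deg C): 23.72708 K = 23.72708 deg C
dT = 23.727 deg C


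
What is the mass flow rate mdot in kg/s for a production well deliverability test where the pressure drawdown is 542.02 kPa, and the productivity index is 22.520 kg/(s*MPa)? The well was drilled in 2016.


mdot = PI * dP / 1000
mdot = 22.520 * 542.02 / 1000
mdot = 12.206 kg/s


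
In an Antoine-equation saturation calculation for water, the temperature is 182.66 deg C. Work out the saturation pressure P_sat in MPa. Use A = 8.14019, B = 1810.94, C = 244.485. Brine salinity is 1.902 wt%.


P_sat = 10^(A - B/(C + T)) / 760 * 0.101325
P_sat = 10^(8.14019 - 1810.94/(244.485 + 182.66)) / 760 * 0.101325
P_sat = 1.0604 MPa


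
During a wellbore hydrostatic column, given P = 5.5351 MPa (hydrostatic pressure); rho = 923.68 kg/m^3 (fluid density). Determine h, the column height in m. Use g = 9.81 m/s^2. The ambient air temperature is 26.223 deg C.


h = P * 1e6 / (g * rho)
h = 5.5351 * 1e6 / (9.81 * 923.68)
h = 610.85 m


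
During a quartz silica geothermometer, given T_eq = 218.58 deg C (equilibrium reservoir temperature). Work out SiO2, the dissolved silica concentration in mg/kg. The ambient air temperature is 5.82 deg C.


SiO2 = 10^(5.19 - 1309/(T_eq + 273.15))
SiO2 = 10^(5.19 - 1309/(218.58 + 273.15))
SiO2 = 337.26 mg/kg


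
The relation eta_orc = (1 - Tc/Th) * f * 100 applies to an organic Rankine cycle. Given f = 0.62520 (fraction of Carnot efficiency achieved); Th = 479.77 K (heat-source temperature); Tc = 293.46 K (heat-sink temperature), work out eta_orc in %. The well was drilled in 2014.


eta_orc = (1 - Tc/Th) * f * 100
eta_orc = (1 - 293.46/479.77) * 0.62520 * 100
eta_orc = 24.279 %


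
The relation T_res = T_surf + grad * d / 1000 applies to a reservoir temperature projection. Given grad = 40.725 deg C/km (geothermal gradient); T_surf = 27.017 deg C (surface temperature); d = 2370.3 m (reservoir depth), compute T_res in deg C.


T_res = T_surf + grad * d / 1000
T_res = 27.017 + 40.725 * 2370.3 / 1000
T_res = 123.55 deg C


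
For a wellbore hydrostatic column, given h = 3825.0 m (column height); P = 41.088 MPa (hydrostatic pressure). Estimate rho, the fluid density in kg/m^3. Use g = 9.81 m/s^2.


rho = P * 1e6 / (g * h)
rho = 41.088 * 1e6 / (9.81 * 3825.0)
rho = 1095.0 kg/m^3


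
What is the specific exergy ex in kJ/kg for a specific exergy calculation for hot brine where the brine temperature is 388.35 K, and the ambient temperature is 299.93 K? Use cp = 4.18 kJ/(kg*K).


ex = cp * ((T_b - T_0) - T_0 * ln(T_b/T_0))
ex = 4.18 * ((388.35 - 299.93) - 299.93 * ln(388.35/299.93))
ex = 45.690 kJ/kg


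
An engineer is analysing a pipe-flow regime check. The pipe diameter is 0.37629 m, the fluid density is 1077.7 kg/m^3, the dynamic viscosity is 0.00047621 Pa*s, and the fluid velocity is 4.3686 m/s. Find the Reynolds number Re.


Re = rho * vel * D / mu
Re = 1077.7 * 4.3686 * 0.37629 / 0.00047621
Re = 3.7202e+06


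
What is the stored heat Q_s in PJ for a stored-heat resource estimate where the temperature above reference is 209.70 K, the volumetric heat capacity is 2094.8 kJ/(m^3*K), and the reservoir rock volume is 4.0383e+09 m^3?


Q_s = Vr * rhoc * dT / 1e12
Q_s = 4.0383e+09 * 2094.8 * 209.70 / 1e12
Q_s = 1773.9 PJ


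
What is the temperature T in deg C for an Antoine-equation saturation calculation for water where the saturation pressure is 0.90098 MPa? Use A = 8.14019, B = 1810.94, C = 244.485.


T = B / (A - log10(P_sat * 760 / 0.101325)) - C
T = 1810.94 / (8.14019 - log10(0.90098 * 760 / 0.101325)) - 244.485
T = 175.65 deg C


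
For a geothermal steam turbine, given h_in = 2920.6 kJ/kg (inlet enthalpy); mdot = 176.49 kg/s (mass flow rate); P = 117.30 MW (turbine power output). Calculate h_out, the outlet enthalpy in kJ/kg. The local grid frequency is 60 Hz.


h_out = h_in - P * 1000 / mdot
h_out = 2920.6 - 117.30 * 1000 / 176.49
h_out = 2256.0 kJ/kg


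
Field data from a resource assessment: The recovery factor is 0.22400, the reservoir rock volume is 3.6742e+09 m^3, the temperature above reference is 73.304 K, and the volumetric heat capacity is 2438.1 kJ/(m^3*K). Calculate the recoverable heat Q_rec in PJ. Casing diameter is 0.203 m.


Step 1: Q_s = Vr*rhoc*dT/1e12 = 3.6742e+09*2438.1*73.304/1e12 = 656.6621 PJ
Step 2: Q_rec = Q_s * RF = 656.6621 * 0.224 = 147.09 PJ
Q_rec = 147.09 PJ


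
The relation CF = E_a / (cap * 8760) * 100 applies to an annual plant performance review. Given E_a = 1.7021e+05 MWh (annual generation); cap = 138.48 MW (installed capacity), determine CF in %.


CF = E_a / (cap * 8760) * 100
CF = 1.7021e+05 / (138.48 * 8760) * 100
CF = 14.031 %


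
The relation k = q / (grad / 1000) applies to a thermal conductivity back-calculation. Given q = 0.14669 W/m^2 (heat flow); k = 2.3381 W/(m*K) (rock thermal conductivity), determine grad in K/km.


grad = q / k * 1000
grad = 0.14669 / 2.3381 * 1000
grad = 62.73898 deg C/km
Convert: 62.73898 deg C/km * 1.0 = 62.739 K/km
grad = 62.739 K/km


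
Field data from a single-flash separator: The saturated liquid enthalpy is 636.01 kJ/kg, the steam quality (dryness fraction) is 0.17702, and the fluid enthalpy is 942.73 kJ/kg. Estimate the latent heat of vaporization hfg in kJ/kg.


hfg = (h - hf) / x
hfg = (942.73 - 636.01) / 0.17702
hfg = 1732.7 kJ/kg


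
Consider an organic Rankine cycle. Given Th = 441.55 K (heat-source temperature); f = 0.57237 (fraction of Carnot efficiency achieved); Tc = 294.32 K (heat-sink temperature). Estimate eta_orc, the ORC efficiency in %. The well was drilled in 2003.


eta_orc = (1 - Tc/Th) * f * 100
eta_orc = (1 - 294.32/441.55) * 0.57237 * 100
eta_orc = 19.085 %


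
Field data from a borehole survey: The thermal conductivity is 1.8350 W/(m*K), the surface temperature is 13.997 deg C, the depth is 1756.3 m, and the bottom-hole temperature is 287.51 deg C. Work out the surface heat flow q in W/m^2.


Step 1: grad = (T_d - T_surf)/d * 1000 = (287.51 - 13.997)/1756.3 * 1000 = 155.7325 deg C/km
Step 2: q = k * grad / 1000 = 1.835 * 155.7325 / 1000 = 0.28577 W/m^2
q = 0.28577 W/m^2


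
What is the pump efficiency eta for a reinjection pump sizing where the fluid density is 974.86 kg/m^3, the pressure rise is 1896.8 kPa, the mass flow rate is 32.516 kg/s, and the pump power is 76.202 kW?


eta = mdot * dP / (rho * P_pump)
eta = 32.516 * 1896.8 / (974.86 * 76.202)
eta = 0.83025


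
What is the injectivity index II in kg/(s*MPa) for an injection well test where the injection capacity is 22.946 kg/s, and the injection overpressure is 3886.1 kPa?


II = mdot * 1000 / dP
II = 22.946 * 1000 / 3886.1
II = 5.9046 kg/(s*MPa)


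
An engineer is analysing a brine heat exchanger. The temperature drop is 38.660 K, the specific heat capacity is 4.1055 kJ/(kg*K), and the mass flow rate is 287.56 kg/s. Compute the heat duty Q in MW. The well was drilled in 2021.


Q = mdot * cp * dT / 1000
Q = 287.56 * 4.1055 * 38.660 / 1000
Q = 45.641 MW


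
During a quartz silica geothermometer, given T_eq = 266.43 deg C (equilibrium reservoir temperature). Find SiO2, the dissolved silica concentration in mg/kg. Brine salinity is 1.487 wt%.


SiO2 = 10^(5.19 - 1309/(T_eq + 273.15))
SiO2 = 10^(5.19 - 1309/(266.43 + 273.15))
SiO2 = 580.82 mg/kg


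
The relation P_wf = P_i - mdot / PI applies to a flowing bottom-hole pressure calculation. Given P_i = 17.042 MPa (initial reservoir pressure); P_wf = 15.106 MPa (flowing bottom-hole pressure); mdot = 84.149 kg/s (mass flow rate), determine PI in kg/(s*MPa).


PI = mdot / (P_i - P_wf)
PI = 84.149 / (17.042 - 15.106)
PI = 43.465 kg/(s*MPa)


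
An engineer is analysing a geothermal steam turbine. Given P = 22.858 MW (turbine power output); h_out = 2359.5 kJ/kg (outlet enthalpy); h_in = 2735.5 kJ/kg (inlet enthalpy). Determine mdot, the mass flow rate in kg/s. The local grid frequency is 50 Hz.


mdot = P * 1000 / (h_in - h_out)
mdot = 22.858 * 1000 / (2735.5 - 2359.5)
mdot = 60.793 kg/s


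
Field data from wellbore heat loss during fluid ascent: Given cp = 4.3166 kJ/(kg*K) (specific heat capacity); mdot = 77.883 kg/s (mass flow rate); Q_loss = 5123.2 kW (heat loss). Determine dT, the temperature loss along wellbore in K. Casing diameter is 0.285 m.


dT = Q_loss / (mdot * cp)
dT = 5123.2 / (77.883 * 4.3166)
dT = 15.239 K


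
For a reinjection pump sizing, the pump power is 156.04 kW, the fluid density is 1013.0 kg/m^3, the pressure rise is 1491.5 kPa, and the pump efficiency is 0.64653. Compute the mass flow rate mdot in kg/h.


mdot = P_pump * rho * eta / dP
mdot = 156.04 * 1013.0 * 0.64653 / 1491.5
mdot = 68.51897 kg/s
Convert: 68.51897 kg/s * 3600.0 = 2.4667e+05 kg/h
mdot = 2.4667e+05 kg/h


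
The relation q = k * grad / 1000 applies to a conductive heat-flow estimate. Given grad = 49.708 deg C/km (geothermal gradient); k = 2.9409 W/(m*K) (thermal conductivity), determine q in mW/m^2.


q = k * grad / 1000
q = 2.9409 * 49.708 / 1000
q = 0.1461863 W/m^2
Convert: 0.1461863 W/m^2 * 1000.0 = 146.19 mW/m^2
q = 146.19 mW/m^2


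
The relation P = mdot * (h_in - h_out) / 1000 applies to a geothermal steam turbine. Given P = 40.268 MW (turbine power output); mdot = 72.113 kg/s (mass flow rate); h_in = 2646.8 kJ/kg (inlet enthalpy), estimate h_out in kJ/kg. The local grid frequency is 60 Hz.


h_out = h_in - P * 1000 / mdot
h_out = 2646.8 - 40.268 * 1000 / 72.113
h_out = 2088.4 kJ/kg


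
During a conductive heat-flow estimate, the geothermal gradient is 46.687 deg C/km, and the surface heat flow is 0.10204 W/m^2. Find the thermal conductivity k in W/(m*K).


k = q * 1000 / grad
k = 0.10204 * 1000 / 46.687
k = 2.1856 W/(m*K)
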